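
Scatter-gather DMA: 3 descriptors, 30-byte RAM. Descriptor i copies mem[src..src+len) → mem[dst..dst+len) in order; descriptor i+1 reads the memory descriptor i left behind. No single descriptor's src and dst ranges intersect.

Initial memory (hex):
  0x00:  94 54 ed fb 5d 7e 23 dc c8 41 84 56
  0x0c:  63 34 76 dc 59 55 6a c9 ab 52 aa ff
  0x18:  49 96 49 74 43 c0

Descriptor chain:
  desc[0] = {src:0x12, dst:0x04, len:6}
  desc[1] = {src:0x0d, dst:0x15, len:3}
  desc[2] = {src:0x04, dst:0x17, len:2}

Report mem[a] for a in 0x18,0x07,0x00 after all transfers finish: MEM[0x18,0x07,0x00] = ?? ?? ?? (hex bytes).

MEM[0x18,0x07,0x00] = c9 52 94

D0: mem[0x04..0x09] <- [6a c9 ab 52 aa ff]
D1: mem[0x15..0x17] <- [34 76 dc]
D2: mem[0x17..0x18] <- [6a c9]
query mem[0x18]=0xc9, mem[0x07]=0x52, mem[0x00]=0x94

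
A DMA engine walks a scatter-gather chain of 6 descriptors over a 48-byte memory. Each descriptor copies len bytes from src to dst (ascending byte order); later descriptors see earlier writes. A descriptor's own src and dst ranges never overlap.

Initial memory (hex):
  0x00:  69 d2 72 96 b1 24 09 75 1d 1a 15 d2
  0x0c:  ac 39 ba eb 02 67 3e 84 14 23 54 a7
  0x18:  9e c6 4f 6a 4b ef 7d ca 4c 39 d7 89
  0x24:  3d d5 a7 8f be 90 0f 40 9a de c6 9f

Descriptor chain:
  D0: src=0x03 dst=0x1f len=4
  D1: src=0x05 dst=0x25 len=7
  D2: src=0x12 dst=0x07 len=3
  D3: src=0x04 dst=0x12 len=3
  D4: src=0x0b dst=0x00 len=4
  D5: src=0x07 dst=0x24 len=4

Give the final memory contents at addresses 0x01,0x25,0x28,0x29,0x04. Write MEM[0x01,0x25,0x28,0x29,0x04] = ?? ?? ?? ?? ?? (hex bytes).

MEM[0x01,0x25,0x28,0x29,0x04] = ac 84 1d 1a b1

  after D0: wrote 4B at 0x1f = 96b12409
  after D1: wrote 7B at 0x25 = 2409751d1a15d2
  after D2: wrote 3B at 0x07 = 3e8414
  after D3: wrote 3B at 0x12 = b12409
  after D4: wrote 4B at 0x00 = d2ac39ba
  after D5: wrote 4B at 0x24 = 3e841415
query mem[0x01]=0xac, mem[0x25]=0x84, mem[0x28]=0x1d, mem[0x29]=0x1a, mem[0x04]=0xb1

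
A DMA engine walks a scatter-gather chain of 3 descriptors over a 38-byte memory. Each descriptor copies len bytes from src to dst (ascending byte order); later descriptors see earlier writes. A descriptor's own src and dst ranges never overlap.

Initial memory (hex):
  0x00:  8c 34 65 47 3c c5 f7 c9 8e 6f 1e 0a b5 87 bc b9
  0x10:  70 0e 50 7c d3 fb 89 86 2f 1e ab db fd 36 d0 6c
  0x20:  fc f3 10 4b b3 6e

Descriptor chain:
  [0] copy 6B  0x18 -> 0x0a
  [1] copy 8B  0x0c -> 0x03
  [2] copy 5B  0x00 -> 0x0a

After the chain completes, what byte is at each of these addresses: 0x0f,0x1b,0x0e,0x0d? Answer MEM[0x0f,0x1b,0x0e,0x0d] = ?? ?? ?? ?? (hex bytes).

MEM[0x0f,0x1b,0x0e,0x0d] = 36 db db ab

  after D0: wrote 6B at 0x0a = 2f1eabdbfd36
  after D1: wrote 8B at 0x03 = abdbfd36700e507c
  after D2: wrote 5B at 0x0a = 8c3465abdb
query mem[0x0f]=0x36, mem[0x1b]=0xdb, mem[0x0e]=0xdb, mem[0x0d]=0xab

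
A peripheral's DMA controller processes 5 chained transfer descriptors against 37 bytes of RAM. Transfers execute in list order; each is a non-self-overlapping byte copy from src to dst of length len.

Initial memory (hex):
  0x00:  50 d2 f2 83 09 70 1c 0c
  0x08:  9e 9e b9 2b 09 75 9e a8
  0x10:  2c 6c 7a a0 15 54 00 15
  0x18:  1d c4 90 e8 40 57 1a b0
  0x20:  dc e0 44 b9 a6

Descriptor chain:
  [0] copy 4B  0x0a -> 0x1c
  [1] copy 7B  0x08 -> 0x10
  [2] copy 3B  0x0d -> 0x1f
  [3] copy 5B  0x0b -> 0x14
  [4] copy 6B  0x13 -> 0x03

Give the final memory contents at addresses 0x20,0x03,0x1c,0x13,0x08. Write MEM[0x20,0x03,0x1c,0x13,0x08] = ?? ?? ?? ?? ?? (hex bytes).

MEM[0x20,0x03,0x1c,0x13,0x08] = 9e 2b b9 2b a8

#0 dst[0x1c+4] := {0xb9,0x2b,0x09,0x75}
#1 dst[0x10+7] := {0x9e,0x9e,0xb9,0x2b,0x09,0x75,0x9e}
#2 dst[0x1f+3] := {0x75,0x9e,0xa8}
#3 dst[0x14+5] := {0x2b,0x09,0x75,0x9e,0xa8}
#4 dst[0x03+6] := {0x2b,0x2b,0x09,0x75,0x9e,0xa8}
query mem[0x20]=0x9e, mem[0x03]=0x2b, mem[0x1c]=0xb9, mem[0x13]=0x2b, mem[0x08]=0xa8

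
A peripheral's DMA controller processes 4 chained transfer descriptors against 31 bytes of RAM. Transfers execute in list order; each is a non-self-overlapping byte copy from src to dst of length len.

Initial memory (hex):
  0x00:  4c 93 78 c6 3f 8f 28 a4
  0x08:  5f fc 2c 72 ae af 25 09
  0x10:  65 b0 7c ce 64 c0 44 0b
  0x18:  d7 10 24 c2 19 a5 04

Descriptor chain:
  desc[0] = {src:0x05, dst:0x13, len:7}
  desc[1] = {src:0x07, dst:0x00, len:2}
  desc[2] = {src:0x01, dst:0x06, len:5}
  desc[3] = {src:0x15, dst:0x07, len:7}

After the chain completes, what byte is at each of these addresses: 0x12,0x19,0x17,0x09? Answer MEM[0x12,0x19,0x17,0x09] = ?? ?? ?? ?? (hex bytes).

D0: mem[0x13..0x19] <- [8f 28 a4 5f fc 2c 72]
D1: mem[0x00..0x01] <- [a4 5f]
D2: mem[0x06..0x0a] <- [5f 78 c6 3f 8f]
D3: mem[0x07..0x0d] <- [a4 5f fc 2c 72 24 c2]
query mem[0x12]=0x7c, mem[0x19]=0x72, mem[0x17]=0xfc, mem[0x09]=0xfc

MEM[0x12,0x19,0x17,0x09] = 7c 72 fc fc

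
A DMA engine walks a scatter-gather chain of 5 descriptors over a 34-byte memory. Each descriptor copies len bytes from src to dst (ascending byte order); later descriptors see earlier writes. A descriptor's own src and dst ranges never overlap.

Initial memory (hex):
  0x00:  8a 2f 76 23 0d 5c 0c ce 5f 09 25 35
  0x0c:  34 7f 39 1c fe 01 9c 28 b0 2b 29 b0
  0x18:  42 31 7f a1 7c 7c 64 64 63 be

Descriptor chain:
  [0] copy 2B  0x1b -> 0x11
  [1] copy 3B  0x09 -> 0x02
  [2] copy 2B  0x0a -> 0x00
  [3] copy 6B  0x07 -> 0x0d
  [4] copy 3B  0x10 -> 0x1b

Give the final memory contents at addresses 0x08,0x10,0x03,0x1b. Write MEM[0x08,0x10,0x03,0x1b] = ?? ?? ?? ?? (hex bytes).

MEM[0x08,0x10,0x03,0x1b] = 5f 25 25 25

  after D0: wrote 2B at 0x11 = a17c
  after D1: wrote 3B at 0x02 = 092535
  after D2: wrote 2B at 0x00 = 2535
  after D3: wrote 6B at 0x0d = ce5f09253534
  after D4: wrote 3B at 0x1b = 253534
query mem[0x08]=0x5f, mem[0x10]=0x25, mem[0x03]=0x25, mem[0x1b]=0x25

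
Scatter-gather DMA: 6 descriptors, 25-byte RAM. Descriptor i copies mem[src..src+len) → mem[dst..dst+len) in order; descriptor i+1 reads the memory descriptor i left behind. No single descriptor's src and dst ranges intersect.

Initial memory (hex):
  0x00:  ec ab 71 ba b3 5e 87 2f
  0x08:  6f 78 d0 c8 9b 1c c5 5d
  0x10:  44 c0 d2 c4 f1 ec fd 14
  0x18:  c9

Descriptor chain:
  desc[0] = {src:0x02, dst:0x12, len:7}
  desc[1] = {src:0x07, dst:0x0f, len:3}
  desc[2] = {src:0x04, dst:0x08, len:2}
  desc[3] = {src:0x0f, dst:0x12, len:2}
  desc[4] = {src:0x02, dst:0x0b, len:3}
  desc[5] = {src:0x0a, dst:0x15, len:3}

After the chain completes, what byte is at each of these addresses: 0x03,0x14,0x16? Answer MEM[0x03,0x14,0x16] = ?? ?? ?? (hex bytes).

  after D0: wrote 7B at 0x12 = 71bab35e872f6f
  after D1: wrote 3B at 0x0f = 2f6f78
  after D2: wrote 2B at 0x08 = b35e
  after D3: wrote 2B at 0x12 = 2f6f
  after D4: wrote 3B at 0x0b = 71bab3
  after D5: wrote 3B at 0x15 = d071ba
query mem[0x03]=0xba, mem[0x14]=0xb3, mem[0x16]=0x71

MEM[0x03,0x14,0x16] = ba b3 71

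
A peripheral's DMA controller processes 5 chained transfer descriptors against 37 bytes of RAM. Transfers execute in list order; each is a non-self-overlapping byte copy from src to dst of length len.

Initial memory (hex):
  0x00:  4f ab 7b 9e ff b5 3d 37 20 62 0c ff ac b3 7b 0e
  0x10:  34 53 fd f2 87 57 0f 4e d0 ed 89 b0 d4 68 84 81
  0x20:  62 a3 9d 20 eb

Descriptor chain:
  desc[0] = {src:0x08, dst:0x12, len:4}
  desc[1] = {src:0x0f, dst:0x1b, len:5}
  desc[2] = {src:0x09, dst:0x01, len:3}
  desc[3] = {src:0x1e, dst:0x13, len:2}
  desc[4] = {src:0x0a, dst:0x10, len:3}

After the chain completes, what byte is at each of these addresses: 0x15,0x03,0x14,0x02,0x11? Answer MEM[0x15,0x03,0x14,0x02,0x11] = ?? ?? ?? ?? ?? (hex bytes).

D0: mem[0x12..0x15] <- [20 62 0c ff]
D1: mem[0x1b..0x1f] <- [0e 34 53 20 62]
D2: mem[0x01..0x03] <- [62 0c ff]
D3: mem[0x13..0x14] <- [20 62]
D4: mem[0x10..0x12] <- [0c ff ac]
query mem[0x15]=0xff, mem[0x03]=0xff, mem[0x14]=0x62, mem[0x02]=0x0c, mem[0x11]=0xff

MEM[0x15,0x03,0x14,0x02,0x11] = ff ff 62 0c ff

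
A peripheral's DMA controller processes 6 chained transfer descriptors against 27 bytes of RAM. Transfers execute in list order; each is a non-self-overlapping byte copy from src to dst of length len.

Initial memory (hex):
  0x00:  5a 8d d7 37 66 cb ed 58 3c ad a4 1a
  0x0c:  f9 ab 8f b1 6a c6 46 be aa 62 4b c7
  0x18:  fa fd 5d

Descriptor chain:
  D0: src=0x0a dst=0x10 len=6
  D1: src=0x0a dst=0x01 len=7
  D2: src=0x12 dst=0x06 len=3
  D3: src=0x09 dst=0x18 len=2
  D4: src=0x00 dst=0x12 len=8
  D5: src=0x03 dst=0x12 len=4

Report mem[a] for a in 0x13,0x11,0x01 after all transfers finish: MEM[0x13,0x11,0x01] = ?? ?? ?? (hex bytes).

D0: mem[0x10..0x15] <- [a4 1a f9 ab 8f b1]
D1: mem[0x01..0x07] <- [a4 1a f9 ab 8f b1 a4]
D2: mem[0x06..0x08] <- [f9 ab 8f]
D3: mem[0x18..0x19] <- [ad a4]
D4: mem[0x12..0x19] <- [5a a4 1a f9 ab 8f f9 ab]
D5: mem[0x12..0x15] <- [f9 ab 8f f9]
query mem[0x13]=0xab, mem[0x11]=0x1a, mem[0x01]=0xa4

MEM[0x13,0x11,0x01] = ab 1a a4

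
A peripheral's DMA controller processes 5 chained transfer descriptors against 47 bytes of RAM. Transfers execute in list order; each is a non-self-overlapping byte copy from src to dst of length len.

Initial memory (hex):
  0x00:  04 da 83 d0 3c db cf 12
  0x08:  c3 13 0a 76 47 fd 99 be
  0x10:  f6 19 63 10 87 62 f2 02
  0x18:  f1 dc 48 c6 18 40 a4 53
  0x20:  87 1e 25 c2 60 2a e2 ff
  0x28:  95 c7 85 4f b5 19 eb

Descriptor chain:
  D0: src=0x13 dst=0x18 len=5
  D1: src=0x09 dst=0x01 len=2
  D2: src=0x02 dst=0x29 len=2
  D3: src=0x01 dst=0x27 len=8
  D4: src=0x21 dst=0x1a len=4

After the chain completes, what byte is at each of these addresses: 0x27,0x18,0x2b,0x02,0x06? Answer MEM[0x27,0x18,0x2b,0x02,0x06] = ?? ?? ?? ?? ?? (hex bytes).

#0 dst[0x18+5] := {0x10,0x87,0x62,0xf2,0x02}
#1 dst[0x01+2] := {0x13,0x0a}
#2 dst[0x29+2] := {0x0a,0xd0}
#3 dst[0x27+8] := {0x13,0x0a,0xd0,0x3c,0xdb,0xcf,0x12,0xc3}
#4 dst[0x1a+4] := {0x1e,0x25,0xc2,0x60}
query mem[0x27]=0x13, mem[0x18]=0x10, mem[0x2b]=0xdb, mem[0x02]=0x0a, mem[0x06]=0xcf

MEM[0x27,0x18,0x2b,0x02,0x06] = 13 10 db 0a cf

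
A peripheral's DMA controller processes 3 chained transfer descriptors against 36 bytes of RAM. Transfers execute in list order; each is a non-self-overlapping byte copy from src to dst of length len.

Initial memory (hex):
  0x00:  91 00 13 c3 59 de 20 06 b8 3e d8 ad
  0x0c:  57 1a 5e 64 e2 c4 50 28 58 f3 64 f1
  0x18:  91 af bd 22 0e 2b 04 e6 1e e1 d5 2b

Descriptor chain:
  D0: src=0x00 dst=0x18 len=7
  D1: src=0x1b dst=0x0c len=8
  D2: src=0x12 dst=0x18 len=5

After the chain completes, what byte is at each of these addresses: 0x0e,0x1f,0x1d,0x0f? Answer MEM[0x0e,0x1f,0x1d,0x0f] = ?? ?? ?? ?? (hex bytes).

MEM[0x0e,0x1f,0x1d,0x0f] = de e6 de 20

#0 dst[0x18+7] := {0x91,0x00,0x13,0xc3,0x59,0xde,0x20}
#1 dst[0x0c+8] := {0xc3,0x59,0xde,0x20,0xe6,0x1e,0xe1,0xd5}
#2 dst[0x18+5] := {0xe1,0xd5,0x58,0xf3,0x64}
query mem[0x0e]=0xde, mem[0x1f]=0xe6, mem[0x1d]=0xde, mem[0x0f]=0x20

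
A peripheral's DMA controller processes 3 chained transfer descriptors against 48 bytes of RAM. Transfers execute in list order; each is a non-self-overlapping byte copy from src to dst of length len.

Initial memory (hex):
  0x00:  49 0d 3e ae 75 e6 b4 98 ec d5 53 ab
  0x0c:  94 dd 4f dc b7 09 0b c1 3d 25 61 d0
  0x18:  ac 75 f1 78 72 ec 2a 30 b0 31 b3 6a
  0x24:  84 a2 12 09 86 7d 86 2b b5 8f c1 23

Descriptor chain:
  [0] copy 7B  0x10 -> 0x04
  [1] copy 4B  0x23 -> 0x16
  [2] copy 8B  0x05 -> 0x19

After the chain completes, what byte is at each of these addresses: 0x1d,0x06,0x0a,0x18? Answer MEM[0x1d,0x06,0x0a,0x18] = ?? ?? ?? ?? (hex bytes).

MEM[0x1d,0x06,0x0a,0x18] = 25 0b 61 a2

#0 dst[0x04+7] := {0xb7,0x09,0x0b,0xc1,0x3d,0x25,0x61}
#1 dst[0x16+4] := {0x6a,0x84,0xa2,0x12}
#2 dst[0x19+8] := {0x09,0x0b,0xc1,0x3d,0x25,0x61,0xab,0x94}
query mem[0x1d]=0x25, mem[0x06]=0x0b, mem[0x0a]=0x61, mem[0x18]=0xa2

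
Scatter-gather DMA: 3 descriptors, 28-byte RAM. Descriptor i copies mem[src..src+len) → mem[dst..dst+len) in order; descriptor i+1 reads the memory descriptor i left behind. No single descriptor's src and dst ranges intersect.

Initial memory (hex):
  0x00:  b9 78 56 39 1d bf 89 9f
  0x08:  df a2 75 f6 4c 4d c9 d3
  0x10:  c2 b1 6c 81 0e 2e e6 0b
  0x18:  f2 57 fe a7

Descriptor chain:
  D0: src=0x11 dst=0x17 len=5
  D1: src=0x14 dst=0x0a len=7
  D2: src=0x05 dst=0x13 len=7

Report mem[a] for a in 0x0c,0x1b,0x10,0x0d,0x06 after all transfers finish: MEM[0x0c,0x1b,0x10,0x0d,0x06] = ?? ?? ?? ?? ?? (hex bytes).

MEM[0x0c,0x1b,0x10,0x0d,0x06] = e6 2e 0e b1 89

D0: mem[0x17..0x1b] <- [b1 6c 81 0e 2e]
D1: mem[0x0a..0x10] <- [0e 2e e6 b1 6c 81 0e]
D2: mem[0x13..0x19] <- [bf 89 9f df a2 0e 2e]
query mem[0x0c]=0xe6, mem[0x1b]=0x2e, mem[0x10]=0x0e, mem[0x0d]=0xb1, mem[0x06]=0x89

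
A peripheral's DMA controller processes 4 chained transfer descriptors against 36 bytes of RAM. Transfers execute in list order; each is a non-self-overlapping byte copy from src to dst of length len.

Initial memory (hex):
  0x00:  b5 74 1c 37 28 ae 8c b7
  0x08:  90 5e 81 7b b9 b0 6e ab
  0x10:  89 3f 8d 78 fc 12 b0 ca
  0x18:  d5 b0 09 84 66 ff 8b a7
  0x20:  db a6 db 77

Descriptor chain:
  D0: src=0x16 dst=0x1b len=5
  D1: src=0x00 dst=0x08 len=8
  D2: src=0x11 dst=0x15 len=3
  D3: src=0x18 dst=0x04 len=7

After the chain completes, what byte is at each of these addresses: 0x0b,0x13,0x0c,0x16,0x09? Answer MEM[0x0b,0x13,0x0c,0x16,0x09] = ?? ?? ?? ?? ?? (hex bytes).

D0: mem[0x1b..0x1f] <- [b0 ca d5 b0 09]
D1: mem[0x08..0x0f] <- [b5 74 1c 37 28 ae 8c b7]
D2: mem[0x15..0x17] <- [3f 8d 78]
D3: mem[0x04..0x0a] <- [d5 b0 09 b0 ca d5 b0]
query mem[0x0b]=0x37, mem[0x13]=0x78, mem[0x0c]=0x28, mem[0x16]=0x8d, mem[0x09]=0xd5

MEM[0x0b,0x13,0x0c,0x16,0x09] = 37 78 28 8d d5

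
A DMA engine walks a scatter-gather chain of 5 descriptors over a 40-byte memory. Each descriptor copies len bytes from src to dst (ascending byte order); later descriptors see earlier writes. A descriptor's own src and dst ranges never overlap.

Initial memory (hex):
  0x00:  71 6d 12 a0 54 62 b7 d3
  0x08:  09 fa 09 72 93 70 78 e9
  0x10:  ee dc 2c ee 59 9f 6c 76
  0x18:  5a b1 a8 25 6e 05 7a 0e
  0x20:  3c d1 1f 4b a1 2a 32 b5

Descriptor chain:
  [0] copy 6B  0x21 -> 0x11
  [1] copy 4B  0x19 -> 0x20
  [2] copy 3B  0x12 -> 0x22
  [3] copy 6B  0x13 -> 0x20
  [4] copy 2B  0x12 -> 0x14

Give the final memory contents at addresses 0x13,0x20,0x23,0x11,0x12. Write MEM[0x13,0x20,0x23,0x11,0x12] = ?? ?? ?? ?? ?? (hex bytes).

#0 dst[0x11+6] := {0xd1,0x1f,0x4b,0xa1,0x2a,0x32}
#1 dst[0x20+4] := {0xb1,0xa8,0x25,0x6e}
#2 dst[0x22+3] := {0x1f,0x4b,0xa1}
#3 dst[0x20+6] := {0x4b,0xa1,0x2a,0x32,0x76,0x5a}
#4 dst[0x14+2] := {0x1f,0x4b}
query mem[0x13]=0x4b, mem[0x20]=0x4b, mem[0x23]=0x32, mem[0x11]=0xd1, mem[0x12]=0x1f

MEM[0x13,0x20,0x23,0x11,0x12] = 4b 4b 32 d1 1f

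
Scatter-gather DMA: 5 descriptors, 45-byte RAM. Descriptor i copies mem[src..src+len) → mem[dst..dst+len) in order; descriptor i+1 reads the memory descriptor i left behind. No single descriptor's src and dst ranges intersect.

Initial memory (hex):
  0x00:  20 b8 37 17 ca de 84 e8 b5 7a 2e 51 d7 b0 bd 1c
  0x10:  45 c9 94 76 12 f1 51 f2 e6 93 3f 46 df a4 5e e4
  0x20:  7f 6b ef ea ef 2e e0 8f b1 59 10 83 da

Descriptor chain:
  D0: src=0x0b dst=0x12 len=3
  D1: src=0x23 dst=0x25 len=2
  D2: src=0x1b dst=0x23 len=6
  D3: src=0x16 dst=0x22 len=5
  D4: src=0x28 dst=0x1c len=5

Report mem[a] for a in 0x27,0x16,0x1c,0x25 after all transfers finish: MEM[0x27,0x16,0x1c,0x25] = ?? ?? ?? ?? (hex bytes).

[0] 0x0b->0x12 len=3 : 51 d7 b0
[1] 0x23->0x25 len=2 : ea ef
[2] 0x1b->0x23 len=6 : 46 df a4 5e e4 7f
[3] 0x16->0x22 len=5 : 51 f2 e6 93 3f
[4] 0x28->0x1c len=5 : 7f 59 10 83 da
query mem[0x27]=0xe4, mem[0x16]=0x51, mem[0x1c]=0x7f, mem[0x25]=0x93

MEM[0x27,0x16,0x1c,0x25] = e4 51 7f 93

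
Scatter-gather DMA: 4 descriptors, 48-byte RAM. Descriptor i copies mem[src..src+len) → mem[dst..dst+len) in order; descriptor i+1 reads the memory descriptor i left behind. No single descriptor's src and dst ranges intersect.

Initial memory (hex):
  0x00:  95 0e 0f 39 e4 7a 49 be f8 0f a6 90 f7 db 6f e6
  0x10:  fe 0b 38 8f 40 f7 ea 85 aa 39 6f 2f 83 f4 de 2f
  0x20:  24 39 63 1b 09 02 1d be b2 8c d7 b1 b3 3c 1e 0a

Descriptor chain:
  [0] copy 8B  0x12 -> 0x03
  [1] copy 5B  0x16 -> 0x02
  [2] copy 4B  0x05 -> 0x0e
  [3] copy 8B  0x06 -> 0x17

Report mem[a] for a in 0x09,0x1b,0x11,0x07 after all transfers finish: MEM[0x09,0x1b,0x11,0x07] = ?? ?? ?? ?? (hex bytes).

  after D0: wrote 8B at 0x03 = 388f40f7ea85aa39
  after D1: wrote 5B at 0x02 = ea85aa396f
  after D2: wrote 4B at 0x0e = 396fea85
  after D3: wrote 8B at 0x17 = 6fea85aa3990f7db
query mem[0x09]=0xaa, mem[0x1b]=0x39, mem[0x11]=0x85, mem[0x07]=0xea

MEM[0x09,0x1b,0x11,0x07] = aa 39 85 ea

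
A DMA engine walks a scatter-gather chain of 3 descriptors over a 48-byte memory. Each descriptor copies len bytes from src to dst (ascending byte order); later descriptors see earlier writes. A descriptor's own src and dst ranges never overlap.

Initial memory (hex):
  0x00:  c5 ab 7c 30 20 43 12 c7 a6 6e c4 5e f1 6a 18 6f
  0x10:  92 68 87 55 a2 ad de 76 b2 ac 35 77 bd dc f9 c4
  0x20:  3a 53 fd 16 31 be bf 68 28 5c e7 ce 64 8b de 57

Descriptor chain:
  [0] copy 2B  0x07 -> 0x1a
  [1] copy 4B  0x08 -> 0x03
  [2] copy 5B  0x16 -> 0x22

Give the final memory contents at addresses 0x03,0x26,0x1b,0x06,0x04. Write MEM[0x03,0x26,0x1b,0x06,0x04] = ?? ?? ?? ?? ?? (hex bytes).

[0] 0x07->0x1a len=2 : c7 a6
[1] 0x08->0x03 len=4 : a6 6e c4 5e
[2] 0x16->0x22 len=5 : de 76 b2 ac c7
query mem[0x03]=0xa6, mem[0x26]=0xc7, mem[0x1b]=0xa6, mem[0x06]=0x5e, mem[0x04]=0x6e

MEM[0x03,0x26,0x1b,0x06,0x04] = a6 c7 a6 5e 6e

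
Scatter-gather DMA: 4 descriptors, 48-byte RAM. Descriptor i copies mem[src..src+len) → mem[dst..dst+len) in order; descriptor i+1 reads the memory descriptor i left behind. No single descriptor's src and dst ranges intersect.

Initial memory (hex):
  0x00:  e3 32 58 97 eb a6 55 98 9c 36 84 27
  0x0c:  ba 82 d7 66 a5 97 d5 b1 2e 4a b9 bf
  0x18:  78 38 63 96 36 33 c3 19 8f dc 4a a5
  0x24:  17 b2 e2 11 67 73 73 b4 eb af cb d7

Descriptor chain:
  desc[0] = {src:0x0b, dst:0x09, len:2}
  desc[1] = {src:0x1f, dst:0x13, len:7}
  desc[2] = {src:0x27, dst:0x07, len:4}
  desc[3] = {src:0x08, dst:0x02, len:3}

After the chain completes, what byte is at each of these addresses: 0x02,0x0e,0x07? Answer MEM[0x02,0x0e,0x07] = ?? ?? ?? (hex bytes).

MEM[0x02,0x0e,0x07] = 67 d7 11

[0] 0x0b->0x09 len=2 : 27 ba
[1] 0x1f->0x13 len=7 : 19 8f dc 4a a5 17 b2
[2] 0x27->0x07 len=4 : 11 67 73 73
[3] 0x08->0x02 len=3 : 67 73 73
query mem[0x02]=0x67, mem[0x0e]=0xd7, mem[0x07]=0x11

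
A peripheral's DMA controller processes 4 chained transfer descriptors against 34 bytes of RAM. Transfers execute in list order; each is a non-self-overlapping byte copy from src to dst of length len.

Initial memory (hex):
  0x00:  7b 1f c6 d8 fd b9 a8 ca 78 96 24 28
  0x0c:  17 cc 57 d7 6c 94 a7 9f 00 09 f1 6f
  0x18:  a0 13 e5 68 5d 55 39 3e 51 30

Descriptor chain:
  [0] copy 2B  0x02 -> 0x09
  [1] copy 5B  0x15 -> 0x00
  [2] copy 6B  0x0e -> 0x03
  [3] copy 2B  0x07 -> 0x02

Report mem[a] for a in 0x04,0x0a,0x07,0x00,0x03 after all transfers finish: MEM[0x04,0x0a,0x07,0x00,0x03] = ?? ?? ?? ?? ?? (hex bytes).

D0: mem[0x09..0x0a] <- [c6 d8]
D1: mem[0x00..0x04] <- [09 f1 6f a0 13]
D2: mem[0x03..0x08] <- [57 d7 6c 94 a7 9f]
D3: mem[0x02..0x03] <- [a7 9f]
query mem[0x04]=0xd7, mem[0x0a]=0xd8, mem[0x07]=0xa7, mem[0x00]=0x09, mem[0x03]=0x9f

MEM[0x04,0x0a,0x07,0x00,0x03] = d7 d8 a7 09 9f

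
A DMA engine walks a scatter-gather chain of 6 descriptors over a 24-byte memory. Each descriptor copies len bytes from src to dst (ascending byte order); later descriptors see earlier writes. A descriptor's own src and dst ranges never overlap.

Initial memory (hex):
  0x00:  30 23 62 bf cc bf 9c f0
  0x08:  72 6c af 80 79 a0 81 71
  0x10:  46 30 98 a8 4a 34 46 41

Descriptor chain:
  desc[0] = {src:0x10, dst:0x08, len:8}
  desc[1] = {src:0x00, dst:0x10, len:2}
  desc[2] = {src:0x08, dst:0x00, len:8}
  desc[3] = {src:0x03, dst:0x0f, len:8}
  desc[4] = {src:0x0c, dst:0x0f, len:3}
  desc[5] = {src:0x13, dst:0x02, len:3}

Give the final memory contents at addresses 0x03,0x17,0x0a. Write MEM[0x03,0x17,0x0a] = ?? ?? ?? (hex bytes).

MEM[0x03,0x17,0x0a] = 46 41 98

#0 dst[0x08+8] := {0x46,0x30,0x98,0xa8,0x4a,0x34,0x46,0x41}
#1 dst[0x10+2] := {0x30,0x23}
#2 dst[0x00+8] := {0x46,0x30,0x98,0xa8,0x4a,0x34,0x46,0x41}
#3 dst[0x0f+8] := {0xa8,0x4a,0x34,0x46,0x41,0x46,0x30,0x98}
#4 dst[0x0f+3] := {0x4a,0x34,0x46}
#5 dst[0x02+3] := {0x41,0x46,0x30}
query mem[0x03]=0x46, mem[0x17]=0x41, mem[0x0a]=0x98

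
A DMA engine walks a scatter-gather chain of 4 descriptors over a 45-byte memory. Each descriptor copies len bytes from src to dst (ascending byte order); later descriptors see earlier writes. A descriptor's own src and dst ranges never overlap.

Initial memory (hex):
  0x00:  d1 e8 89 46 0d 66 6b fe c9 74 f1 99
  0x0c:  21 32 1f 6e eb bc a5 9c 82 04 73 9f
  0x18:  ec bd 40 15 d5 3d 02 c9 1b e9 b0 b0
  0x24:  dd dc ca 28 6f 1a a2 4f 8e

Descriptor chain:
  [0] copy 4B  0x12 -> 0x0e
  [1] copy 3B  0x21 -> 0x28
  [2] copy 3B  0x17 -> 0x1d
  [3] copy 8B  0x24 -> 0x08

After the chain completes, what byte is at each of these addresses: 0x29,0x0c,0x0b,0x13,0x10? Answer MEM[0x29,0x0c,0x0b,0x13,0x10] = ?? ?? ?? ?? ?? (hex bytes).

MEM[0x29,0x0c,0x0b,0x13,0x10] = b0 e9 28 9c 82

#0 dst[0x0e+4] := {0xa5,0x9c,0x82,0x04}
#1 dst[0x28+3] := {0xe9,0xb0,0xb0}
#2 dst[0x1d+3] := {0x9f,0xec,0xbd}
#3 dst[0x08+8] := {0xdd,0xdc,0xca,0x28,0xe9,0xb0,0xb0,0x4f}
query mem[0x29]=0xb0, mem[0x0c]=0xe9, mem[0x0b]=0x28, mem[0x13]=0x9c, mem[0x10]=0x82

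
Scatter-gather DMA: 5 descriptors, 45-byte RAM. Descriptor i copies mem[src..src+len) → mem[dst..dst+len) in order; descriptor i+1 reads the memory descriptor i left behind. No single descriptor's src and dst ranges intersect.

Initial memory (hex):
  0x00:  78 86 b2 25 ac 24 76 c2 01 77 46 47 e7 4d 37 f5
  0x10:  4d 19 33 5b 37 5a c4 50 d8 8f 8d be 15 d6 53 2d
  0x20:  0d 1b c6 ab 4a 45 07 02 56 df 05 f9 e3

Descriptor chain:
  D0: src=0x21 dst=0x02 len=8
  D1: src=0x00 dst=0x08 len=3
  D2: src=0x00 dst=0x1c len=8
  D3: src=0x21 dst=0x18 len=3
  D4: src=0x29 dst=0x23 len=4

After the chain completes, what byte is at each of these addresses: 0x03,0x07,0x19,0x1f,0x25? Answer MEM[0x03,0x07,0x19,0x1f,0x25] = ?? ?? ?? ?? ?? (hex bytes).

MEM[0x03,0x07,0x19,0x1f,0x25] = c6 07 45 c6 f9

#0 dst[0x02+8] := {0x1b,0xc6,0xab,0x4a,0x45,0x07,0x02,0x56}
#1 dst[0x08+3] := {0x78,0x86,0x1b}
#2 dst[0x1c+8] := {0x78,0x86,0x1b,0xc6,0xab,0x4a,0x45,0x07}
#3 dst[0x18+3] := {0x4a,0x45,0x07}
#4 dst[0x23+4] := {0xdf,0x05,0xf9,0xe3}
query mem[0x03]=0xc6, mem[0x07]=0x07, mem[0x19]=0x45, mem[0x1f]=0xc6, mem[0x25]=0xf9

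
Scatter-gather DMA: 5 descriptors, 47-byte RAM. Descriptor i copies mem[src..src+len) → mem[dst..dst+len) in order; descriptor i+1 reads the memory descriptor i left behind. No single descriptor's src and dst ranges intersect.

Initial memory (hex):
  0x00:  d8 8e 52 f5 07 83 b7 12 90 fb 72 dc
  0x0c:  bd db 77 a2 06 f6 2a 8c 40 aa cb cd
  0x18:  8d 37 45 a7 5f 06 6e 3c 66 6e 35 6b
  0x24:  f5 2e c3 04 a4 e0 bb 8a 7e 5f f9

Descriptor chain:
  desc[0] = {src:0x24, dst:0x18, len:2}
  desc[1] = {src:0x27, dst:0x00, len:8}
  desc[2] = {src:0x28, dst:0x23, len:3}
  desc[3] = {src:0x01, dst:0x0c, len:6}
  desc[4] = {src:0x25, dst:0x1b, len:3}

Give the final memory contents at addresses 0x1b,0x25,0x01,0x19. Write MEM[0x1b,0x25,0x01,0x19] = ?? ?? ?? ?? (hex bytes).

#0 dst[0x18+2] := {0xf5,0x2e}
#1 dst[0x00+8] := {0x04,0xa4,0xe0,0xbb,0x8a,0x7e,0x5f,0xf9}
#2 dst[0x23+3] := {0xa4,0xe0,0xbb}
#3 dst[0x0c+6] := {0xa4,0xe0,0xbb,0x8a,0x7e,0x5f}
#4 dst[0x1b+3] := {0xbb,0xc3,0x04}
query mem[0x1b]=0xbb, mem[0x25]=0xbb, mem[0x01]=0xa4, mem[0x19]=0x2e

MEM[0x1b,0x25,0x01,0x19] = bb bb a4 2e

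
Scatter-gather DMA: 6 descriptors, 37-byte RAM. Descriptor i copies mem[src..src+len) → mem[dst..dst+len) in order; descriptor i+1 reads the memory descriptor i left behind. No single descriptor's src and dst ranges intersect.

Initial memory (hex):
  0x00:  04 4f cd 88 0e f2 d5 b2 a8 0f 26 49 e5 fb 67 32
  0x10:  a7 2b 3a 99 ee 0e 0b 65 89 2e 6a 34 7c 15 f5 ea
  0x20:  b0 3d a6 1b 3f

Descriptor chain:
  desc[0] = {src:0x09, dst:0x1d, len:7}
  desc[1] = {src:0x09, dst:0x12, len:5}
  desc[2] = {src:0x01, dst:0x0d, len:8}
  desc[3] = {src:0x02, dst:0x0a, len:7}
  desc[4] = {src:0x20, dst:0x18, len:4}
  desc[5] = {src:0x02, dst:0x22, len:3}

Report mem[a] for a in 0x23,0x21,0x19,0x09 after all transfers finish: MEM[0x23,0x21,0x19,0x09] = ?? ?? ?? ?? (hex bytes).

  after D0: wrote 7B at 0x1d = 0f2649e5fb6732
  after D1: wrote 5B at 0x12 = 0f2649e5fb
  after D2: wrote 8B at 0x0d = 4fcd880ef2d5b2a8
  after D3: wrote 7B at 0x0a = cd880ef2d5b2a8
  after D4: wrote 4B at 0x18 = e5fb6732
  after D5: wrote 3B at 0x22 = cd880e
query mem[0x23]=0x88, mem[0x21]=0xfb, mem[0x19]=0xfb, mem[0x09]=0x0f

MEM[0x23,0x21,0x19,0x09] = 88 fb fb 0f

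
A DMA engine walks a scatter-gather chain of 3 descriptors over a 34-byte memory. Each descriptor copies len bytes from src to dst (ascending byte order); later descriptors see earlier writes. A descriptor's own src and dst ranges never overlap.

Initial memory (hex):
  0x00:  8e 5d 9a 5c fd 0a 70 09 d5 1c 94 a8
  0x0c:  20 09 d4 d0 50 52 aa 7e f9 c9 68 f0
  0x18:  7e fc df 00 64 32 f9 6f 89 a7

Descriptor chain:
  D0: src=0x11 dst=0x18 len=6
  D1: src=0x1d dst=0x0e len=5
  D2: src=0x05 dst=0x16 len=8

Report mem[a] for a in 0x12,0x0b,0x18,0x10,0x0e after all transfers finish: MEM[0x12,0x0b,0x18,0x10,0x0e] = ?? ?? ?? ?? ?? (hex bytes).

MEM[0x12,0x0b,0x18,0x10,0x0e] = a7 a8 09 6f 68

  after D0: wrote 6B at 0x18 = 52aa7ef9c968
  after D1: wrote 5B at 0x0e = 68f96f89a7
  after D2: wrote 8B at 0x16 = 0a7009d51c94a820
query mem[0x12]=0xa7, mem[0x0b]=0xa8, mem[0x18]=0x09, mem[0x10]=0x6f, mem[0x0e]=0x68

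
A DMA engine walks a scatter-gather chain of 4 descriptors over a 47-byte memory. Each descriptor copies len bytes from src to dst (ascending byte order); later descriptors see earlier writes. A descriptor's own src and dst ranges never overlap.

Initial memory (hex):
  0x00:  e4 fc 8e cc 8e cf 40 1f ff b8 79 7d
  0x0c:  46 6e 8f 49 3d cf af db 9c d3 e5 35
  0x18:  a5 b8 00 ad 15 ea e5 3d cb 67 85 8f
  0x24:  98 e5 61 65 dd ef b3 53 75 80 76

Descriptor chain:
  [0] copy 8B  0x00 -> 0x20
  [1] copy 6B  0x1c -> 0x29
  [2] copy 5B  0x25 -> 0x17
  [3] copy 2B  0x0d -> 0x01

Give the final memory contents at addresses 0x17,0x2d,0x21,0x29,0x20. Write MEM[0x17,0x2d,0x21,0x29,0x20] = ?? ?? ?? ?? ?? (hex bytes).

MEM[0x17,0x2d,0x21,0x29,0x20] = cf e4 fc 15 e4

[0] 0x00->0x20 len=8 : e4 fc 8e cc 8e cf 40 1f
[1] 0x1c->0x29 len=6 : 15 ea e5 3d e4 fc
[2] 0x25->0x17 len=5 : cf 40 1f dd 15
[3] 0x0d->0x01 len=2 : 6e 8f
query mem[0x17]=0xcf, mem[0x2d]=0xe4, mem[0x21]=0xfc, mem[0x29]=0x15, mem[0x20]=0xe4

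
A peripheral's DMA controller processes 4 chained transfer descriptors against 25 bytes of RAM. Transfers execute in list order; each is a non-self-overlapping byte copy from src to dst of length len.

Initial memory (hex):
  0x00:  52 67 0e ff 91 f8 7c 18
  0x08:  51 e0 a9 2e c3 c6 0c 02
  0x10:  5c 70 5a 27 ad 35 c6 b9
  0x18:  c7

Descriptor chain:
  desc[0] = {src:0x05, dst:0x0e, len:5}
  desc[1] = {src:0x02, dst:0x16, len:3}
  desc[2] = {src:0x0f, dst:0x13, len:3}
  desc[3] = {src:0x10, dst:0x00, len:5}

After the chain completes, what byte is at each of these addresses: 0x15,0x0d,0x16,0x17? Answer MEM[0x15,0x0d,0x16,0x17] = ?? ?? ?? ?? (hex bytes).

[0] 0x05->0x0e len=5 : f8 7c 18 51 e0
[1] 0x02->0x16 len=3 : 0e ff 91
[2] 0x0f->0x13 len=3 : 7c 18 51
[3] 0x10->0x00 len=5 : 18 51 e0 7c 18
query mem[0x15]=0x51, mem[0x0d]=0xc6, mem[0x16]=0x0e, mem[0x17]=0xff

MEM[0x15,0x0d,0x16,0x17] = 51 c6 0e ff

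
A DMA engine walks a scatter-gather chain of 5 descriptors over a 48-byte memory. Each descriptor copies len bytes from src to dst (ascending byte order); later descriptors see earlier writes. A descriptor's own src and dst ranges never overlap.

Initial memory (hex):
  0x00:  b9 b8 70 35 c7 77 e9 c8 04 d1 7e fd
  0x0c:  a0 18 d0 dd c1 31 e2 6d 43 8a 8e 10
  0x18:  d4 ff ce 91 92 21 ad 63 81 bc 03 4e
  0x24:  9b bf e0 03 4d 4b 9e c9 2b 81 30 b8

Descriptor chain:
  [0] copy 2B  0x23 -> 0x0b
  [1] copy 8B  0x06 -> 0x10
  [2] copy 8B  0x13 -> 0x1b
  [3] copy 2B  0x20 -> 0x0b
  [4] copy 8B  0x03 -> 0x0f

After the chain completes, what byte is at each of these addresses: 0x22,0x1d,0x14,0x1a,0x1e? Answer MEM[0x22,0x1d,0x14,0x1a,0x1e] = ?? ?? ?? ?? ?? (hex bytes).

MEM[0x22,0x1d,0x14,0x1a,0x1e] = ce 4e 04 ce 9b

#0 dst[0x0b+2] := {0x4e,0x9b}
#1 dst[0x10+8] := {0xe9,0xc8,0x04,0xd1,0x7e,0x4e,0x9b,0x18}
#2 dst[0x1b+8] := {0xd1,0x7e,0x4e,0x9b,0x18,0xd4,0xff,0xce}
#3 dst[0x0b+2] := {0xd4,0xff}
#4 dst[0x0f+8] := {0x35,0xc7,0x77,0xe9,0xc8,0x04,0xd1,0x7e}
query mem[0x22]=0xce, mem[0x1d]=0x4e, mem[0x14]=0x04, mem[0x1a]=0xce, mem[0x1e]=0x9b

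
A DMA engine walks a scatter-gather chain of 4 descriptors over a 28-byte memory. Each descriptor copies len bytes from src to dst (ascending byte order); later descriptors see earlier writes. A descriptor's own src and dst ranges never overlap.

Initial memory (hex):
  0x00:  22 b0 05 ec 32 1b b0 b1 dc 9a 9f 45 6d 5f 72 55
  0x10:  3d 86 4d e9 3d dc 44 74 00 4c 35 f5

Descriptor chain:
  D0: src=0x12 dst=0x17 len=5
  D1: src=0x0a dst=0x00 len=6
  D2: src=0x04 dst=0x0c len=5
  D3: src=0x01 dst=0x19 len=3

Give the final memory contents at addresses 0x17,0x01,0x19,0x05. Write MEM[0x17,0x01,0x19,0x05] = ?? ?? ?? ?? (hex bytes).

MEM[0x17,0x01,0x19,0x05] = 4d 45 45 55

  after D0: wrote 5B at 0x17 = 4de93ddc44
  after D1: wrote 6B at 0x00 = 9f456d5f7255
  after D2: wrote 5B at 0x0c = 7255b0b1dc
  after D3: wrote 3B at 0x19 = 456d5f
query mem[0x17]=0x4d, mem[0x01]=0x45, mem[0x19]=0x45, mem[0x05]=0x55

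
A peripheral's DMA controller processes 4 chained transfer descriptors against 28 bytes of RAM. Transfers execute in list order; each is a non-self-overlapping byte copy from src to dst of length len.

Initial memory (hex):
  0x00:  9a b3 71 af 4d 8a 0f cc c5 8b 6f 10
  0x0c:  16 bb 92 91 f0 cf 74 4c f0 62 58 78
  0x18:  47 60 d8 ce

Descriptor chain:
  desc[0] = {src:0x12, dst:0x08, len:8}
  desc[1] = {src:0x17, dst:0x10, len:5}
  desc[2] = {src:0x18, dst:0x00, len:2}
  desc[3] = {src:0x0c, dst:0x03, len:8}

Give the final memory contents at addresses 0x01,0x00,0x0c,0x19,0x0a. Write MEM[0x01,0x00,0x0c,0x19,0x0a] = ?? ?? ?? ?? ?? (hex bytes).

MEM[0x01,0x00,0x0c,0x19,0x0a] = 60 47 58 60 d8

#0 dst[0x08+8] := {0x74,0x4c,0xf0,0x62,0x58,0x78,0x47,0x60}
#1 dst[0x10+5] := {0x78,0x47,0x60,0xd8,0xce}
#2 dst[0x00+2] := {0x47,0x60}
#3 dst[0x03+8] := {0x58,0x78,0x47,0x60,0x78,0x47,0x60,0xd8}
query mem[0x01]=0x60, mem[0x00]=0x47, mem[0x0c]=0x58, mem[0x19]=0x60, mem[0x0a]=0xd8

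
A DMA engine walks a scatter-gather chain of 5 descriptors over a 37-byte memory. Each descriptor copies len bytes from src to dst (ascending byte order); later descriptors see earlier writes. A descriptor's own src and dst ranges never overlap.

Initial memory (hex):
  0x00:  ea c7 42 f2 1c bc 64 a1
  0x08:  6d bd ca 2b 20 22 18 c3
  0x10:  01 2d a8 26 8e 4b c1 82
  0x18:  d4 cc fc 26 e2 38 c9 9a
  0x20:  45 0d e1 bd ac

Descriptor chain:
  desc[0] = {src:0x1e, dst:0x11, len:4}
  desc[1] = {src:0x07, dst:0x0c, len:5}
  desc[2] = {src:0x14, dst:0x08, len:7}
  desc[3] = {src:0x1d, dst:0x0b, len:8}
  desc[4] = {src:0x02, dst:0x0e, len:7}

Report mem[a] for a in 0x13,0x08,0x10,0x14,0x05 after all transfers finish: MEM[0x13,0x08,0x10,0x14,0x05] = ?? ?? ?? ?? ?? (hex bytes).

MEM[0x13,0x08,0x10,0x14,0x05] = a1 0d 1c 0d bc

[0] 0x1e->0x11 len=4 : c9 9a 45 0d
[1] 0x07->0x0c len=5 : a1 6d bd ca 2b
[2] 0x14->0x08 len=7 : 0d 4b c1 82 d4 cc fc
[3] 0x1d->0x0b len=8 : 38 c9 9a 45 0d e1 bd ac
[4] 0x02->0x0e len=7 : 42 f2 1c bc 64 a1 0d
query mem[0x13]=0xa1, mem[0x08]=0x0d, mem[0x10]=0x1c, mem[0x14]=0x0d, mem[0x05]=0xbc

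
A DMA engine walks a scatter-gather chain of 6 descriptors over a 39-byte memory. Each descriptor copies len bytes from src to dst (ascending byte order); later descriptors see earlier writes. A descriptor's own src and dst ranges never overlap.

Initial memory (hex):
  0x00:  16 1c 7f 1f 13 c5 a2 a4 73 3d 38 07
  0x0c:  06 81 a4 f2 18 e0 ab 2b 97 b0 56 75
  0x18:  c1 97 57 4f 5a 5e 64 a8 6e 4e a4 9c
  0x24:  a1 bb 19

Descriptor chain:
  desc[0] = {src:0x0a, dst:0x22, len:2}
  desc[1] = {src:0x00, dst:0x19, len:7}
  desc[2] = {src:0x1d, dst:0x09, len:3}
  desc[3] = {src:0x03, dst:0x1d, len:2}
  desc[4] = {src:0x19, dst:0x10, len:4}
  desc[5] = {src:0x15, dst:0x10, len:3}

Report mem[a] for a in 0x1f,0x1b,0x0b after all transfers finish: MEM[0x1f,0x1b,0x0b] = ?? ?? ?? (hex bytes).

[0] 0x0a->0x22 len=2 : 38 07
[1] 0x00->0x19 len=7 : 16 1c 7f 1f 13 c5 a2
[2] 0x1d->0x09 len=3 : 13 c5 a2
[3] 0x03->0x1d len=2 : 1f 13
[4] 0x19->0x10 len=4 : 16 1c 7f 1f
[5] 0x15->0x10 len=3 : b0 56 75
query mem[0x1f]=0xa2, mem[0x1b]=0x7f, mem[0x0b]=0xa2

MEM[0x1f,0x1b,0x0b] = a2 7f a2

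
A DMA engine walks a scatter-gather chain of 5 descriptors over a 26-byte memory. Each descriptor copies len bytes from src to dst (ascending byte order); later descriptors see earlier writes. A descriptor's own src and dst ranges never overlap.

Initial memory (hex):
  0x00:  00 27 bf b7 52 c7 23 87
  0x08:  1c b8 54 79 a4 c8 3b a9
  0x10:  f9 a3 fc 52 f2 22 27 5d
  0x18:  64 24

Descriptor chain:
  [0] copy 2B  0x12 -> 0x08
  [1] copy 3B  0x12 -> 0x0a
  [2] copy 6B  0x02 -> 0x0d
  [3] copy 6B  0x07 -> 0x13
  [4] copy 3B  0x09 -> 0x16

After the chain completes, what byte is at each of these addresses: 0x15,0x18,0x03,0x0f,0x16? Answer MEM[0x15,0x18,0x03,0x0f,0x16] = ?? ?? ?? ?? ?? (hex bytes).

  after D0: wrote 2B at 0x08 = fc52
  after D1: wrote 3B at 0x0a = fc52f2
  after D2: wrote 6B at 0x0d = bfb752c72387
  after D3: wrote 6B at 0x13 = 87fc52fc52f2
  after D4: wrote 3B at 0x16 = 52fc52
query mem[0x15]=0x52, mem[0x18]=0x52, mem[0x03]=0xb7, mem[0x0f]=0x52, mem[0x16]=0x52

MEM[0x15,0x18,0x03,0x0f,0x16] = 52 52 b7 52 52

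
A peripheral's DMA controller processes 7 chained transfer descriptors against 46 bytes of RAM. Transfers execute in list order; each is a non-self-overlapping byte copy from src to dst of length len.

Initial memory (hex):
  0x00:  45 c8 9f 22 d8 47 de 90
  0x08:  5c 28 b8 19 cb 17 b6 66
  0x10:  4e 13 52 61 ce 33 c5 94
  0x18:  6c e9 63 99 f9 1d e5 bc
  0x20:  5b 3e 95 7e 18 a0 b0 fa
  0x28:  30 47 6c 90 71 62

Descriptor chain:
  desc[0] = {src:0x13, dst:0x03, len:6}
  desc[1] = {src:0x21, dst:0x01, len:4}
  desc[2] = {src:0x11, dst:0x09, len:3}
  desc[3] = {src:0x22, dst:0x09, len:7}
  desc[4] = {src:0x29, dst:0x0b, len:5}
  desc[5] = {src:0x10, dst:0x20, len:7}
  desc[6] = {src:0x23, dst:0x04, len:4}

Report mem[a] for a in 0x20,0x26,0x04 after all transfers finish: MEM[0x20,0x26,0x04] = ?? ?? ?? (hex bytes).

MEM[0x20,0x26,0x04] = 4e c5 61

D0: mem[0x03..0x08] <- [61 ce 33 c5 94 6c]
D1: mem[0x01..0x04] <- [3e 95 7e 18]
D2: mem[0x09..0x0b] <- [13 52 61]
D3: mem[0x09..0x0f] <- [95 7e 18 a0 b0 fa 30]
D4: mem[0x0b..0x0f] <- [47 6c 90 71 62]
D5: mem[0x20..0x26] <- [4e 13 52 61 ce 33 c5]
D6: mem[0x04..0x07] <- [61 ce 33 c5]
query mem[0x20]=0x4e, mem[0x26]=0xc5, mem[0x04]=0x61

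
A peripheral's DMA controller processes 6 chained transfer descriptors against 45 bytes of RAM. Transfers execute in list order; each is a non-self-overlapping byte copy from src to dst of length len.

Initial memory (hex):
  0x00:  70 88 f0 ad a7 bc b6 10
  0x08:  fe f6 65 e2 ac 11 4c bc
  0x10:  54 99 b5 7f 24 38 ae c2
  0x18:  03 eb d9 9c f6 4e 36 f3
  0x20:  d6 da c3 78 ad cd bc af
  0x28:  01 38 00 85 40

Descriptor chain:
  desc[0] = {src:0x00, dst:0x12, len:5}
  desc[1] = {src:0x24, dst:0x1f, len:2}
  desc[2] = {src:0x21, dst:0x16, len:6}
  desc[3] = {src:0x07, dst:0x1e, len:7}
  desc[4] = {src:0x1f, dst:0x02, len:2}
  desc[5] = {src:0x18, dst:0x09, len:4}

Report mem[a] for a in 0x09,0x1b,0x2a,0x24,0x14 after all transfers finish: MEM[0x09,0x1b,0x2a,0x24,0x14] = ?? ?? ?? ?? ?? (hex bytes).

[0] 0x00->0x12 len=5 : 70 88 f0 ad a7
[1] 0x24->0x1f len=2 : ad cd
[2] 0x21->0x16 len=6 : da c3 78 ad cd bc
[3] 0x07->0x1e len=7 : 10 fe f6 65 e2 ac 11
[4] 0x1f->0x02 len=2 : fe f6
[5] 0x18->0x09 len=4 : 78 ad cd bc
query mem[0x09]=0x78, mem[0x1b]=0xbc, mem[0x2a]=0x00, mem[0x24]=0x11, mem[0x14]=0xf0

MEM[0x09,0x1b,0x2a,0x24,0x14] = 78 bc 00 11 f0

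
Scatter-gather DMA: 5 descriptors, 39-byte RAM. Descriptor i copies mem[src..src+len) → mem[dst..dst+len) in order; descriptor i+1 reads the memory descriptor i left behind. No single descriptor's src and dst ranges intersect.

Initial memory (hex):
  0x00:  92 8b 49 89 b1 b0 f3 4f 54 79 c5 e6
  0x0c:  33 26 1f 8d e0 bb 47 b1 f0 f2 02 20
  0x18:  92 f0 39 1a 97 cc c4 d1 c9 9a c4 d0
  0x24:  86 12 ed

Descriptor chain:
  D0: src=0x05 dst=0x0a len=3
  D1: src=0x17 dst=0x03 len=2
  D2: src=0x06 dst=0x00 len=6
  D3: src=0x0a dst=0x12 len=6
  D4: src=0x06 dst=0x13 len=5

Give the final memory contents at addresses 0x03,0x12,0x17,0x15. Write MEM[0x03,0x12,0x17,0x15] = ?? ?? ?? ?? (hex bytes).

MEM[0x03,0x12,0x17,0x15] = 79 b0 b0 54

D0: mem[0x0a..0x0c] <- [b0 f3 4f]
D1: mem[0x03..0x04] <- [20 92]
D2: mem[0x00..0x05] <- [f3 4f 54 79 b0 f3]
D3: mem[0x12..0x17] <- [b0 f3 4f 26 1f 8d]
D4: mem[0x13..0x17] <- [f3 4f 54 79 b0]
query mem[0x03]=0x79, mem[0x12]=0xb0, mem[0x17]=0xb0, mem[0x15]=0x54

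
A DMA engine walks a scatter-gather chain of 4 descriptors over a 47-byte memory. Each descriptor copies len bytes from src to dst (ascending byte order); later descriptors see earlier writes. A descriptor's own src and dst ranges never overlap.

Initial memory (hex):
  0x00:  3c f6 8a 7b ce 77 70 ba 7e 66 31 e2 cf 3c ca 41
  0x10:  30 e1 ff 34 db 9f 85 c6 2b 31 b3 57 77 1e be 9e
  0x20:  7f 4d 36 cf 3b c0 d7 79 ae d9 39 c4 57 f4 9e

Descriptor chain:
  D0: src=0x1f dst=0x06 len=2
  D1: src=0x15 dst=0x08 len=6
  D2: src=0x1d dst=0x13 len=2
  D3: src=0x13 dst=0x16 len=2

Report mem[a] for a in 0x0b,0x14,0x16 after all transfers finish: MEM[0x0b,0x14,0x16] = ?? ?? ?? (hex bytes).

MEM[0x0b,0x14,0x16] = 2b be 1e

[0] 0x1f->0x06 len=2 : 9e 7f
[1] 0x15->0x08 len=6 : 9f 85 c6 2b 31 b3
[2] 0x1d->0x13 len=2 : 1e be
[3] 0x13->0x16 len=2 : 1e be
query mem[0x0b]=0x2b, mem[0x14]=0xbe, mem[0x16]=0x1e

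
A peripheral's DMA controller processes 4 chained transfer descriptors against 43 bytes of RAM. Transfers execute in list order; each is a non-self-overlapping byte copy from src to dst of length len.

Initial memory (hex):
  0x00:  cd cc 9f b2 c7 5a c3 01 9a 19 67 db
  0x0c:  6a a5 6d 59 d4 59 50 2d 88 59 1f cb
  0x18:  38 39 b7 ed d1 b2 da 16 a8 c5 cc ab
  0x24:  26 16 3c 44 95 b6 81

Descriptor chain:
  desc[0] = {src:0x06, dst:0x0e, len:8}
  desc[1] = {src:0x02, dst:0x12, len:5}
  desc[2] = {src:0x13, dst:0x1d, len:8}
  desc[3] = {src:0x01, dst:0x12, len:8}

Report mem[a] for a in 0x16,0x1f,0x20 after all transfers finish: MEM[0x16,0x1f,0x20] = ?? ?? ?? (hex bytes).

MEM[0x16,0x1f,0x20] = 5a 5a c3

[0] 0x06->0x0e len=8 : c3 01 9a 19 67 db 6a a5
[1] 0x02->0x12 len=5 : 9f b2 c7 5a c3
[2] 0x13->0x1d len=8 : b2 c7 5a c3 cb 38 39 b7
[3] 0x01->0x12 len=8 : cc 9f b2 c7 5a c3 01 9a
query mem[0x16]=0x5a, mem[0x1f]=0x5a, mem[0x20]=0xc3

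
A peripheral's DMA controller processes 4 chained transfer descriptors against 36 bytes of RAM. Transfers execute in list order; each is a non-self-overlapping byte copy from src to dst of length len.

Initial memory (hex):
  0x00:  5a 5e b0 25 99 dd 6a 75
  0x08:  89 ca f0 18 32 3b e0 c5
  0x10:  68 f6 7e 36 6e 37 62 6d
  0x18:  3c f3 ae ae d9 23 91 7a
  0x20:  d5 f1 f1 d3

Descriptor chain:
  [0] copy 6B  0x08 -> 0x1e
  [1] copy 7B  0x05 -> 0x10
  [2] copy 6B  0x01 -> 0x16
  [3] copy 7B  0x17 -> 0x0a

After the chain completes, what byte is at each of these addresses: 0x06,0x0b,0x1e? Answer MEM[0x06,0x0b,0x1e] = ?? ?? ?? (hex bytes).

[0] 0x08->0x1e len=6 : 89 ca f0 18 32 3b
[1] 0x05->0x10 len=7 : dd 6a 75 89 ca f0 18
[2] 0x01->0x16 len=6 : 5e b0 25 99 dd 6a
[3] 0x17->0x0a len=7 : b0 25 99 dd 6a d9 23
query mem[0x06]=0x6a, mem[0x0b]=0x25, mem[0x1e]=0x89

MEM[0x06,0x0b,0x1e] = 6a 25 89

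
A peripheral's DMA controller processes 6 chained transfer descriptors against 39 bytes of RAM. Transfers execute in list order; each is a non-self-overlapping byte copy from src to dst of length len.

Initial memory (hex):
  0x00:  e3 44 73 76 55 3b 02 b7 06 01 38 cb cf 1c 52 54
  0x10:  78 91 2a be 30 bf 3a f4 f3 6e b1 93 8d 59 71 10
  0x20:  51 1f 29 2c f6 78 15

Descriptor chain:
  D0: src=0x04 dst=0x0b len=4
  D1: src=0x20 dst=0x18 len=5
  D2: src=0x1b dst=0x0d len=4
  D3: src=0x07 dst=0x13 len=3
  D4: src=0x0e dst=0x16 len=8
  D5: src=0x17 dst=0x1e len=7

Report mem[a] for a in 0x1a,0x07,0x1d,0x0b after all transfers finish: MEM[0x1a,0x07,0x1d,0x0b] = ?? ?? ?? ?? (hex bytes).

MEM[0x1a,0x07,0x1d,0x0b] = 2a b7 01 55

D0: mem[0x0b..0x0e] <- [55 3b 02 b7]
D1: mem[0x18..0x1c] <- [51 1f 29 2c f6]
D2: mem[0x0d..0x10] <- [2c f6 59 71]
D3: mem[0x13..0x15] <- [b7 06 01]
D4: mem[0x16..0x1d] <- [f6 59 71 91 2a b7 06 01]
D5: mem[0x1e..0x24] <- [59 71 91 2a b7 06 01]
query mem[0x1a]=0x2a, mem[0x07]=0xb7, mem[0x1d]=0x01, mem[0x0b]=0x55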